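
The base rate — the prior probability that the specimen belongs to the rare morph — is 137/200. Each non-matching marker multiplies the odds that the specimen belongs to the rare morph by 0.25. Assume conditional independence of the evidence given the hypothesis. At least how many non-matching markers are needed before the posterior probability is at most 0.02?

Prior odds: 0.685 ÷ 0.315 = 137/63.
Likelihood ratio per non-matching marker = 0.25.
Target posterior odds = 0.02/0.98 = 1/49.
Require 0.25ⁿ ≤ 1/49 ÷ (137/63) = 9/959.
0.25³ = 0.015625 is still above 9/959 but 0.25⁴ = 0.00390625 is at or below it, so n = 4.

4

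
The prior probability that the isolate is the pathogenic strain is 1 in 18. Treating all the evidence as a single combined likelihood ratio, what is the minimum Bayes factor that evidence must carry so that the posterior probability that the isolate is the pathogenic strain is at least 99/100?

Prior odds = (1/18)/(17/18) = 1/17.
Target odds = 0.99/0.01 = 99.
Required Bayes factor = 99 ÷ (1/17) = 1683.

1683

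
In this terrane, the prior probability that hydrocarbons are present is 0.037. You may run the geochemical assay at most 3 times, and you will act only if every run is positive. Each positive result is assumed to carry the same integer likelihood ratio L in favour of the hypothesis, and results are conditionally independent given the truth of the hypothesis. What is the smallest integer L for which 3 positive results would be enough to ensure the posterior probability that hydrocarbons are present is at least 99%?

Prior odds = 0.037/0.963 = 37/963.
Target odds = 0.99/0.01 = 99.
Need L³ ≥ 99 ÷ (37/963) = 95337/37.
13³ = 2197 < 95337/37 ≤ 2744 = 14³, so L = 14.

14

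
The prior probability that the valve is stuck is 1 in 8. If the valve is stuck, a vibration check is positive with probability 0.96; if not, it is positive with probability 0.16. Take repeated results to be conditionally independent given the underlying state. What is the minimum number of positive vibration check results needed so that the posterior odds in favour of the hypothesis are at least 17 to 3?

3

Prior odds: 0.125 ÷ 0.875 = 1/7.
Likelihood ratio of a positive = 0.96/0.16 = 6.
Target odds = 17/3.
Require 6ⁿ ≥ 17/3 ÷ (1/7) = 119/3.
6² = 36 falls short of 119/3 but 6³ = 216 reaches it, so n = 3.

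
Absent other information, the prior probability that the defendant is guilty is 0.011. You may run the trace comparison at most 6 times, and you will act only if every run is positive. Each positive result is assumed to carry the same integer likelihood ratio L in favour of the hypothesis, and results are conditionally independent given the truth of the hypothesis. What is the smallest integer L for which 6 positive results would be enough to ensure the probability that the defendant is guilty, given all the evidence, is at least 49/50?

Prior odds = 0.011/0.989 = 11/989.
Target odds = 0.98/0.02 = 49.
Need L⁶ ≥ 49 ÷ (11/989) = 48461/11.
4⁶ = 4096 < 48461/11 ≤ 15625 = 5⁶, so L = 5.

5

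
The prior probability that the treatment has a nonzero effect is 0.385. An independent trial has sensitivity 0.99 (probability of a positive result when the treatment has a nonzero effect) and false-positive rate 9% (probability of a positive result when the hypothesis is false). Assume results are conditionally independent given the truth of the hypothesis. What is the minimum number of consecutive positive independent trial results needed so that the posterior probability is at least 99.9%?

Prior odds = 0.385/0.615 = 77/123.
Likelihood ratio of a positive result = 0.99/0.09 = 11.
Target posterior odds = 0.999/0.001 = 999.
Need (77/123) × 11ⁿ ≥ 999, i.e. 11ⁿ ≥ 122877/77.
11³ = 1331 falls short of 122877/77 but 11⁴ = 14641 reaches it, so n = 4.

4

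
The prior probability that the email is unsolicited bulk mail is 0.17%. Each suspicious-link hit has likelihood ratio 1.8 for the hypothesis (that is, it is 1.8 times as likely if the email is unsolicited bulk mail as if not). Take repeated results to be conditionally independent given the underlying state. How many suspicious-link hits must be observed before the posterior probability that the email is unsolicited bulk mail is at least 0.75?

13

Prior odds = 0.0017/0.9983 = 17/9983.
Likelihood ratio per suspicious-link hit = 1.8.
Target odds: 0.75 ÷ 0.25 = 3.
Need (17/9983) × 1.8ⁿ ≥ 3, i.e. 1.8ⁿ ≥ 29949/17.
1.8¹² ≈1156.83 falls short of 29949/17 but 1.8¹³ ≈2082.3 reaches it, so n = 13.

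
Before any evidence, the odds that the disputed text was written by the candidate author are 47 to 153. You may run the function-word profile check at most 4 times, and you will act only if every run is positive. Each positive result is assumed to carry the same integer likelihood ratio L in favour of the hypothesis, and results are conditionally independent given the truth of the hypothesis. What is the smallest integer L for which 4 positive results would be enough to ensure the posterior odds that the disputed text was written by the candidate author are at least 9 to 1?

3

Prior odds = 47/153.
Target odds = 9.
Need L⁴ ≥ 9 ÷ (47/153) = 1377/47.
2⁴ = 16 < 1377/47 ≤ 81 = 3⁴, so L = 3.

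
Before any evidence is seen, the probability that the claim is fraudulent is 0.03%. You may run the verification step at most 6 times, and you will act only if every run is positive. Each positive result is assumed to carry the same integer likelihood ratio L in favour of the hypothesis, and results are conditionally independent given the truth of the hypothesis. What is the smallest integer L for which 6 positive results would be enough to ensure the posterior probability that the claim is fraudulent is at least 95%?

Prior odds = 0.0003/0.9997 = 3/9997.
Target odds = 0.95/0.05 = 19.
Need L⁶ ≥ 19 ÷ (3/9997) = 189943/3.
6⁶ = 46656 < 189943/3 ≤ 117649 = 7⁶, so L = 7.

7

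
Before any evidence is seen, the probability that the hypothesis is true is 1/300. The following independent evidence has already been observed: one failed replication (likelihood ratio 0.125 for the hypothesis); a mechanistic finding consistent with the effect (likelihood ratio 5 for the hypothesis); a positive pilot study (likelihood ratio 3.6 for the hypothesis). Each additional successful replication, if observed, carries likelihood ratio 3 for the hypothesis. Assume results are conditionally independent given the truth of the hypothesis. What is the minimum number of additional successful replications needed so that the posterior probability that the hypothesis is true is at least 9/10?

7

Prior odds = (1/300)/(299/300) = 1/299.
Combined Bayes factor of the evidence already in hand = 0.125 × 5 × 3.6 = 2.25.
Odds after that evidence = (1/299) × 2.25 = 9/1196.
Target odds = 0.9/0.1 = 9.
Need 3ⁿ ≥ 9 ÷ (9/1196) = 1196.
3⁶ = 729 falls short of 1196 but 3⁷ = 2187 reaches it, so n = 7.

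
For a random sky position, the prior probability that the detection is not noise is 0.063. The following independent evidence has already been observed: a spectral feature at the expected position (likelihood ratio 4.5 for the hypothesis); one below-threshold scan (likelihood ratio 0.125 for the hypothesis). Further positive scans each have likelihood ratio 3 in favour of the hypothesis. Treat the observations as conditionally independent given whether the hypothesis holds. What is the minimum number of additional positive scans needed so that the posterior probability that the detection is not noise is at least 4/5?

5

Prior odds = 0.063/0.937 = 63/937.
Combined Bayes factor of the evidence already in hand = 4.5 × 0.125 = 0.5625.
Odds after that evidence = (63/937) × 0.5625 = 567/14992.
Target odds = 0.8/0.2 = 4.
Need 3ⁿ ≥ 4 ÷ (567/14992) = 59968/567.
3⁴ = 81 falls short of 59968/567 but 3⁵ = 243 reaches it, so n = 5.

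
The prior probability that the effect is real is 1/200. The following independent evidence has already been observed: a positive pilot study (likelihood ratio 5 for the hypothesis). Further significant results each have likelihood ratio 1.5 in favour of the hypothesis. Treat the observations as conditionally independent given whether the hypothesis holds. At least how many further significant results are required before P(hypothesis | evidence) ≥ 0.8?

13

Prior odds = 0.005/0.995 = 1/199.
Bayes factor of the evidence already in hand = 5.
Odds after that evidence = (1/199) × 5 = 5/199.
Target odds = 0.8/0.2 = 4.
Need 1.5ⁿ ≥ 4 ÷ (5/199) = 159.2.
1.5¹² = 531441/4096 falls short of 159.2 but 1.5¹³ = 1594323/8192 reaches it, so n = 13.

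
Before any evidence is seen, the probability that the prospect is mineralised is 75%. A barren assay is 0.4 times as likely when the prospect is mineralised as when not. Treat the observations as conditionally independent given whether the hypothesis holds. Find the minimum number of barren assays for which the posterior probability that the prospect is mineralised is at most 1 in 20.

Prior odds = 0.75/0.25 = 3.
Likelihood ratio per barren assay = 0.4.
Target posterior odds = 0.05/0.95 = 1/19.
Require 0.4ⁿ ≤ 1/19 ÷ 3 = 1/57.
0.4⁴ = 0.0256 is still above 1/57 but 0.4⁵ = 0.01024 is at or below it, so n = 5.

5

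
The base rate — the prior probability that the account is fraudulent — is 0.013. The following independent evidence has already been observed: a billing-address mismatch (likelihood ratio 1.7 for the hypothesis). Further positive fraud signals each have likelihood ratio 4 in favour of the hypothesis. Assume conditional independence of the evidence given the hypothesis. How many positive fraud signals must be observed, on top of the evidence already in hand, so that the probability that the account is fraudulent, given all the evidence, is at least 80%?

4

Prior odds = 0.013/0.987 = 13/987.
Bayes factor of the evidence already in hand = 1.7.
Odds after that evidence = (13/987) × 1.7 = 221/9870.
Target odds = 0.8/0.2 = 4.
Need 4ⁿ ≥ 4 ÷ (221/9870) = 39480/221.
4³ = 64 falls short of 39480/221 but 4⁴ = 256 reaches it, so n = 4.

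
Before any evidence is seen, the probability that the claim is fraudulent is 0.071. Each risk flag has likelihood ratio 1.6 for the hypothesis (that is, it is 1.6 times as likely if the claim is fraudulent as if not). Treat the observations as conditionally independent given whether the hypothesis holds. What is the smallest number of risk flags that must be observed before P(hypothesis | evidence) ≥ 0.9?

Prior odds = 0.071/0.929 = 71/929.
Likelihood ratio per risk flag = 1.6.
Target posterior odds = 0.9/0.1 = 9.
Need (71/929) × 1.6ⁿ ≥ 9, i.e. 1.6ⁿ ≥ 8361/71.
1.6¹⁰ ≈109.951 falls short of 8361/71 but 1.6¹¹ ≈175.922 reaches it, so n = 11.

11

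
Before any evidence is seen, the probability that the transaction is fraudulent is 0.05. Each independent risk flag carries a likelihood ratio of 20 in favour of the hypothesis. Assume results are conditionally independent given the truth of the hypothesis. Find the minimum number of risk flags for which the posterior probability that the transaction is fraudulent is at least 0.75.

2

Prior odds = 0.05/0.95 = 1/19.
Likelihood ratio per risk flag = 20.
Target odds: 0.75 ÷ 0.25 = 3.
Require 20ⁿ ≥ 3 ÷ (1/19) = 57.
20¹ = 20 falls short of 57 but 20² = 400 reaches it, so n = 2.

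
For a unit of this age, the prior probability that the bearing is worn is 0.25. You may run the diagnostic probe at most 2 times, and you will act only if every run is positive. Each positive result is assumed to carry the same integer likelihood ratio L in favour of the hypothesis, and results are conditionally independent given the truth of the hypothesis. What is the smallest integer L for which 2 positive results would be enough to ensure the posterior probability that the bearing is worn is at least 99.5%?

25

Prior odds = 0.25/0.75 = 1/3.
Target odds = 0.995/0.005 = 199.
Need L² ≥ 199 ÷ (1/3) = 597.
24² = 576 < 597 ≤ 625 = 25², so L = 25.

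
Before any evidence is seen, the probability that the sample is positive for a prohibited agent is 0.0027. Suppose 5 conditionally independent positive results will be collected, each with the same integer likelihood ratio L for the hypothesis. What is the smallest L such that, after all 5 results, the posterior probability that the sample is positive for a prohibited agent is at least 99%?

9

Prior odds = 0.0027/0.9973 = 27/9973.
Target odds = 0.99/0.01 = 99.
Need L⁵ ≥ 99 ÷ (27/9973) = 109703/3.
8⁵ = 32768 < 109703/3 ≤ 59049 = 9⁵, so L = 9.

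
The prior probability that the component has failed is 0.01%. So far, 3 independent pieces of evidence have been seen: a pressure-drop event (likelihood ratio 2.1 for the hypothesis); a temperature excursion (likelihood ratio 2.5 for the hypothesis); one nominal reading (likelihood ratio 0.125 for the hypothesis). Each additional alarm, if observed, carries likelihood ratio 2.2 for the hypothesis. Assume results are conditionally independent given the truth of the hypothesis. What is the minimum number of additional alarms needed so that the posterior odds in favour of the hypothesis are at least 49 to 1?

18

Prior odds = 0.0001/0.9999 = 1/9999.
Combined Bayes factor of the evidence already in hand = 2.1 × 2.5 × 0.125 = 0.65625.
Odds after that evidence = (1/9999) × 0.65625 = 7/106656.
Target odds = 49.
Need 2.2ⁿ ≥ 49 ÷ (7/106656) = 746592.
2.2¹⁷ ≈662500 falls short of 746592 but 2.2¹⁸ ≈1.4575e+06 reaches it, so n = 18.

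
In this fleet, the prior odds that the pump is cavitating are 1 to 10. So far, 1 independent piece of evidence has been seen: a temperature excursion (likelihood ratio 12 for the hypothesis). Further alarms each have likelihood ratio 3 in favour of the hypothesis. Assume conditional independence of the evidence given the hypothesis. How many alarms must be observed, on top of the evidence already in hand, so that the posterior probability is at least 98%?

Prior odds = 0.1.
Bayes factor of the evidence already in hand = 12.
Odds after that evidence = 0.1 × 12 = 1.2.
Target odds = 0.98/0.02 = 49.
Need 3ⁿ ≥ 49 ÷ 1.2 = 245/6.
3³ = 27 falls short of 245/6 but 3⁴ = 81 reaches it, so n = 4.

4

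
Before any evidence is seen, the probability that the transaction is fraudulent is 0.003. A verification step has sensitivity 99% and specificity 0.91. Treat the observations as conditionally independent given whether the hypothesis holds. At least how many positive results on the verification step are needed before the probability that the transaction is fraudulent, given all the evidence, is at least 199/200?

Prior odds = 0.003/0.997 = 3/997.
False-positive rate = 1 − 0.91 = 0.09; likelihood ratio of a positive = 0.99/0.09 = 11.
Target posterior odds = 0.995/0.005 = 199.
Require 11ⁿ ≥ 199 ÷ (3/997) = 198403/3.
11⁴ = 14641 falls short of 198403/3 but 11⁵ = 161051 reaches it, so n = 5.

5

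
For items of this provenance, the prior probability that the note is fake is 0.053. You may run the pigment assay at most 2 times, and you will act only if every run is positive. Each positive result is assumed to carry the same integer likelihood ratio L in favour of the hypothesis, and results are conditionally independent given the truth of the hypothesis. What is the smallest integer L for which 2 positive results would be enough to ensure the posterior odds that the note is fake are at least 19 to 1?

Prior odds = 0.053/0.947 = 53/947.
Target odds = 19.
Need L² ≥ 19 ÷ (53/947) = 17993/53.
18² = 324 < 17993/53 ≤ 361 = 19², so L = 19.

19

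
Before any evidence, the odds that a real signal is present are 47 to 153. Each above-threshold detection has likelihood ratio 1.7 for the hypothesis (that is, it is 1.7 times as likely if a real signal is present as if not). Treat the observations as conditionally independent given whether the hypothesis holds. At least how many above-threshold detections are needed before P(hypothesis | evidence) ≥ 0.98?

Prior odds = 47/153.
Likelihood ratio per above-threshold detection = 1.7.
Target odds: 0.98 ÷ 0.02 = 49.
Need (47/153) × 1.7ⁿ ≥ 49, i.e. 1.7ⁿ ≥ 7497/47.
1.7⁹ ≈118.588 falls short of 7497/47 but 1.7¹⁰ ≈201.599 reaches it, so n = 10.

10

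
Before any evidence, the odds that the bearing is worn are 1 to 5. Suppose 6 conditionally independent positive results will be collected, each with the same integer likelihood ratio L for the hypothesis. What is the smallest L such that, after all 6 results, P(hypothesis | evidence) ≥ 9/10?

Prior odds = 0.2.
Target odds = 0.9/0.1 = 9.
Need L⁶ ≥ 9 ÷ 0.2 = 45.
1⁶ = 1 < 45 ≤ 64 = 2⁶, so L = 2.

2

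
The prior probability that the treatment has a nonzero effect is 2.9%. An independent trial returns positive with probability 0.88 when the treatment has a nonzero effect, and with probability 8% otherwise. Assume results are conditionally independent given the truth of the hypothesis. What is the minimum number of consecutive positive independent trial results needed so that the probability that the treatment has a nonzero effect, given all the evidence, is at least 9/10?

Prior odds = 0.029/0.971 = 29/971.
Likelihood ratio of a positive result = 0.88/0.08 = 11.
Target posterior odds = 0.9/0.1 = 9.
Require 11ⁿ ≥ 9 ÷ (29/971) = 8739/29.
11² = 121 falls short of 8739/29 but 11³ = 1331 reaches it, so n = 3.

3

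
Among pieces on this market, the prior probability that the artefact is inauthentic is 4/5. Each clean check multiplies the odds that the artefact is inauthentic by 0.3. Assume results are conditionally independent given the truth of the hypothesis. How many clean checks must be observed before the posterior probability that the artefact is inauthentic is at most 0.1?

3

Prior odds: 0.8 ÷ 0.2 = 4.
Likelihood ratio per clean check = 0.3.
Target posterior odds = 0.1/0.9 = 1/9.
Require 0.3ⁿ ≤ 1/9 ÷ 4 = 1/36.
0.3² = 0.09 is still above 1/36 but 0.3³ = 0.027 is at or below it, so n = 3.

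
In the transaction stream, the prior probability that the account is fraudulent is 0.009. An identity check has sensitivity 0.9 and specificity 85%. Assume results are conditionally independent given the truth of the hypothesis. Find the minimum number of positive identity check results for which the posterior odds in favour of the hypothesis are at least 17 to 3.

Prior odds = 0.009/0.991 = 9/991.
False-positive rate = 1 − 0.85 = 0.15; likelihood ratio of a positive = 0.9/0.15 = 6.
Target odds = 17/3.
Require 6ⁿ ≥ 17/3 ÷ (9/991) = 16847/27.
6³ = 216 falls short of 16847/27 but 6⁴ = 1296 reaches it, so n = 4.

4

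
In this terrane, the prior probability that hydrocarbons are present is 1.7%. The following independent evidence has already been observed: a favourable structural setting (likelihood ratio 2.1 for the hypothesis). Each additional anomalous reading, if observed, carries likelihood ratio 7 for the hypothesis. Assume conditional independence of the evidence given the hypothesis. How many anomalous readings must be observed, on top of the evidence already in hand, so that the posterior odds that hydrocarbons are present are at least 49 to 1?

4

Prior odds = 0.017/0.983 = 17/983.
Bayes factor of the evidence already in hand = 2.1.
Odds after that evidence = (17/983) × 2.1 = 357/9830.
Target odds = 49.
Need 7ⁿ ≥ 49 ÷ (357/9830) = 68810/51.
7³ = 343 falls short of 68810/51 but 7⁴ = 2401 reaches it, so n = 4.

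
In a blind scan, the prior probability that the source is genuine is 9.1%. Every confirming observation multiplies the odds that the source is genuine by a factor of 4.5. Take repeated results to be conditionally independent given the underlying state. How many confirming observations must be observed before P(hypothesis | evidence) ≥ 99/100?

Prior odds = 0.091/0.909 = 91/909.
Likelihood ratio per confirming observation = 4.5.
Target posterior odds = 0.99/0.01 = 99.
Require 4.5ⁿ ≥ 99 ÷ (91/909) = 89991/91.
4.5⁴ = 410.0625 falls short of 89991/91 but 4.5⁵ = 1845.28125 reaches it, so n = 5.

5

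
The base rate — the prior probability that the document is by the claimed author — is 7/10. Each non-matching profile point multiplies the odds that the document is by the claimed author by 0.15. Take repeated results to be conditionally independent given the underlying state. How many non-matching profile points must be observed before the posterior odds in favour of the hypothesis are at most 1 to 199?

4

Prior odds: 0.7 ÷ 0.3 = 7/3.
Likelihood ratio per non-matching profile point = 0.15.
Target odds = 1/199.
Require 0.15ⁿ ≤ 1/199 ÷ (7/3) = 3/1393.
0.15³ = 0.003375 is still above 3/1393 but 0.15⁴ = 81/160000 is at or below it, so n = 4.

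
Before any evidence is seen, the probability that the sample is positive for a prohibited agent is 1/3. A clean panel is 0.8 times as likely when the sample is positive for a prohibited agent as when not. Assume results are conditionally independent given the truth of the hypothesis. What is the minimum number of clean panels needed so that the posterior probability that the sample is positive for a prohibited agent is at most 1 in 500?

25

Prior odds: (1/3) ÷ (2/3) = 0.5.
Likelihood ratio per clean panel = 0.8.
Target posterior odds = 0.002/0.998 = 1/499.
Need 0.5 × 0.8ⁿ ≤ 1/499, i.e. 0.8ⁿ ≤ 2/499.
0.8²⁴ ≈0.00472237 is still above 2/499 but 0.8²⁵ ≈0.00377789 is at or below it, so n = 25.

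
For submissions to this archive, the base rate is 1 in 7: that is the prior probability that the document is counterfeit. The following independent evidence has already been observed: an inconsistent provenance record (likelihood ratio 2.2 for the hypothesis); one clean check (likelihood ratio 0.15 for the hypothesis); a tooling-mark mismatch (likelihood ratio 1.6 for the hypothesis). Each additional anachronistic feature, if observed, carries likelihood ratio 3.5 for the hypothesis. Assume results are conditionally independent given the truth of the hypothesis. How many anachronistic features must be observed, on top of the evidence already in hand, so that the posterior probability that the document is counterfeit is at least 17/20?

4

Prior odds = (1/7)/(6/7) = 1/6.
Combined Bayes factor of the evidence already in hand = 2.2 × 0.15 × 1.6 = 0.528.
Odds after that evidence = (1/6) × 0.528 = 0.088.
Target odds = 0.85/0.15 = 17/3.
Need 3.5ⁿ ≥ 17/3 ÷ 0.088 = 2125/33.
3.5³ = 42.875 falls short of 2125/33 but 3.5⁴ = 150.0625 reaches it, so n = 4.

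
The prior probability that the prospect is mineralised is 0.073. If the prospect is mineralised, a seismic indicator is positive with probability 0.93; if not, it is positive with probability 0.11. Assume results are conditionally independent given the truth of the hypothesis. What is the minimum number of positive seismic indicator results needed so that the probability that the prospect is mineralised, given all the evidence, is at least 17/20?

3

Prior odds: 0.073 ÷ 0.927 = 73/927.
Likelihood ratio of a positive = 0.93/0.11 = 93/11.
Target posterior odds = 0.85/0.15 = 17/3.
Require (93/11)ⁿ ≥ 17/3 ÷ (73/927) = 5253/73.
(93/11)² = 8649/121 falls short of 5253/73 but (93/11)³ = 804357/1331 reaches it, so n = 3.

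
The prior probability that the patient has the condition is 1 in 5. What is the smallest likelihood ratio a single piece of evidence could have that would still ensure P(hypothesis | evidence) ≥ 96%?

Prior odds = 0.2/0.8 = 0.25.
Target odds = 0.96/0.04 = 24.
Required Bayes factor = 24 ÷ 0.25 = 96.

96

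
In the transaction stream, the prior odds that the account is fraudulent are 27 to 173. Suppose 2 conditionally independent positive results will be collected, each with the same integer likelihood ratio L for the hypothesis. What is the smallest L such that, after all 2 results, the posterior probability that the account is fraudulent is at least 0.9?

Prior odds = 27/173.
Target odds = 0.9/0.1 = 9.
Need L² ≥ 9 ÷ (27/173) = 173/3.
7² = 49 < 173/3 ≤ 64 = 8², so L = 8.

8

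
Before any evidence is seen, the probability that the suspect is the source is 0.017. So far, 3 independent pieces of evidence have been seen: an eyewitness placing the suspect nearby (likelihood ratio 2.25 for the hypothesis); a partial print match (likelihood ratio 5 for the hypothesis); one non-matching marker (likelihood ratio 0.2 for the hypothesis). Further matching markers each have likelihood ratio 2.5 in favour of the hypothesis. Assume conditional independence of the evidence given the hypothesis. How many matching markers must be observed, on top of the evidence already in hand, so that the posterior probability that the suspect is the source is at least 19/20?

7

Prior odds = 0.017/0.983 = 17/983.
Combined Bayes factor of the evidence already in hand = 2.25 × 5 × 0.2 = 2.25.
Odds after that evidence = (17/983) × 2.25 = 153/3932.
Target odds = 0.95/0.05 = 19.
Need 2.5ⁿ ≥ 19 ÷ (153/3932) = 74708/153.
2.5⁶ = 244.140625 falls short of 74708/153 but 2.5⁷ = 610.3515625 reaches it, so n = 7.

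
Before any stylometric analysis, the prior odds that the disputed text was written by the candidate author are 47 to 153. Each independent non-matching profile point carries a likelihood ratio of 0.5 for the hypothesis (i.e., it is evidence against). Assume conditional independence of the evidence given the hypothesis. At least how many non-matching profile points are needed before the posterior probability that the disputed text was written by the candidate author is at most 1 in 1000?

Prior odds = 47/153.
Likelihood ratio per non-matching profile point = 0.5.
Target posterior odds = 0.001/0.999 = 1/999.
Require 0.5ⁿ ≤ 1/999 ÷ (47/153) = 17/5217.
0.5⁸ = 0.00390625 is still above 17/5217 but 0.5⁹ = 0.001953125 is at or below it, so n = 9.

9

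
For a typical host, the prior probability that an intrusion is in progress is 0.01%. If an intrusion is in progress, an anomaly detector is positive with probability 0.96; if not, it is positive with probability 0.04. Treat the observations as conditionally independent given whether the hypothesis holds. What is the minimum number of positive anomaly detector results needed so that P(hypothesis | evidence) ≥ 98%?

5

Prior odds: 0.0001 ÷ 0.9999 = 1/9999.
Likelihood ratio of a positive = 0.96/0.04 = 24.
Target odds: 0.98 ÷ 0.02 = 49.
Need (1/9999) × 24ⁿ ≥ 49, i.e. 24ⁿ ≥ 489951.
24⁴ = 331776 falls short of 489951 but 24⁵ = 7962624 reaches it, so n = 5.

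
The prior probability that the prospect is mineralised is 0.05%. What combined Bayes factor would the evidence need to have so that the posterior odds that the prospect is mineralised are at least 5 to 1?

9995

Prior odds = 0.0005/0.9995 = 1/1999.
Target odds = 5.
Required Bayes factor = 5 ÷ (1/1999) = 9995.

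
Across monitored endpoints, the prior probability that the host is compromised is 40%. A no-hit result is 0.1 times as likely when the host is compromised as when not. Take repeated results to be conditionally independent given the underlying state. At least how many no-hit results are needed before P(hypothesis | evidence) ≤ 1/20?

2

Prior odds: 0.4 ÷ 0.6 = 2/3.
Likelihood ratio per no-hit result = 0.1.
Target odds: 0.05 ÷ 0.95 = 1/19.
Need (2/3) × 0.1ⁿ ≤ 1/19, i.e. 0.1ⁿ ≤ 3/38.
0.1¹ = 0.1 is still above 3/38 but 0.1² = 0.01 is at or below it, so n = 2.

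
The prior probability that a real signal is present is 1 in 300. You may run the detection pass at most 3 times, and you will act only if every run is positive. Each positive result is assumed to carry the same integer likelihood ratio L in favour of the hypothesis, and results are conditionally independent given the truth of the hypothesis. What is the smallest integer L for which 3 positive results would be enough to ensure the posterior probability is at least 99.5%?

Prior odds = (1/300)/(299/300) = 1/299.
Target odds = 0.995/0.005 = 199.
Need L³ ≥ 199 ÷ (1/299) = 59501.
39³ = 59319 < 59501 ≤ 64000 = 40³, so L = 40.

40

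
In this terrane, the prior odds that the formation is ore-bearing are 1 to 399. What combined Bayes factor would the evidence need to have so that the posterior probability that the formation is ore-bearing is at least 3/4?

1197

Prior odds = 1/399.
Target odds = 0.75/0.25 = 3.
Required Bayes factor = 3 ÷ (1/399) = 1197.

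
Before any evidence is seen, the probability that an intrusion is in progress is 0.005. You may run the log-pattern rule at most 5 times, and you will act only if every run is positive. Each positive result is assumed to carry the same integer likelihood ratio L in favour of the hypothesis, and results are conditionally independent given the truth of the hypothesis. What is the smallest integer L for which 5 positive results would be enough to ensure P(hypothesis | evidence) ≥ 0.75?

4

Prior odds = 0.005/0.995 = 1/199.
Target odds = 0.75/0.25 = 3.
Need L⁵ ≥ 3 ÷ (1/199) = 597.
3⁵ = 243 < 597 ≤ 1024 = 4⁵, so L = 4.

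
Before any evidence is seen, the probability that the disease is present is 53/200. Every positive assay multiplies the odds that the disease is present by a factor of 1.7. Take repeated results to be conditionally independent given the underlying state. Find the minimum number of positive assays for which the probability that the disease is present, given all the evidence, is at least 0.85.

Prior odds: 0.265 ÷ 0.735 = 53/147.
Likelihood ratio per positive assay = 1.7.
Target odds: 0.85 ÷ 0.15 = 17/3.
Require 1.7ⁿ ≥ 17/3 ÷ (53/147) = 833/53.
1.7⁵ = 1419857/100000 falls short of 833/53 but 1.7⁶ = 24137569/1000000 reaches it, so n = 6.

6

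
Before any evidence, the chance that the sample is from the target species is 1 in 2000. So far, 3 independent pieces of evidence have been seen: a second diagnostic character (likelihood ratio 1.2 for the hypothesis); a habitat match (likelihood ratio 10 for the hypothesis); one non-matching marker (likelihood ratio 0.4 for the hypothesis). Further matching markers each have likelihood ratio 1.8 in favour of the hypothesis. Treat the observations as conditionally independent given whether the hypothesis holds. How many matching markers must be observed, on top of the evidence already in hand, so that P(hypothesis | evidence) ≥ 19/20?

Prior odds = 0.0005/0.9995 = 1/1999.
Combined Bayes factor of the evidence already in hand = 1.2 × 10 × 0.4 = 4.8.
Odds after that evidence = (1/1999) × 4.8 = 24/9995.
Target odds = 0.95/0.05 = 19.
Need 1.8ⁿ ≥ 19 ÷ (24/9995) = 189905/24.
1.8¹⁵ ≈6746.64 falls short of 189905/24 but 1.8¹⁶ ≈12144 reaches it, so n = 16.

16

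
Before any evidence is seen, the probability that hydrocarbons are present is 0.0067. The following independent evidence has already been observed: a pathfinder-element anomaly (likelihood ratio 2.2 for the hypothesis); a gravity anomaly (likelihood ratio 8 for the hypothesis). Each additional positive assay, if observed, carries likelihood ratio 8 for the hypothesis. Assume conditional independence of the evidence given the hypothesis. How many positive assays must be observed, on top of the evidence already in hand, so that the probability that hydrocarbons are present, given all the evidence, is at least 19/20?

3

Prior odds = 0.0067/0.9933 = 67/9933.
Combined Bayes factor of the evidence already in hand = 2.2 × 8 = 17.6.
Odds after that evidence = (67/9933) × 17.6 = 536/4515.
Target odds = 0.95/0.05 = 19.
Need 8ⁿ ≥ 19 ÷ (536/4515) = 85785/536.
8² = 64 falls short of 85785/536 but 8³ = 512 reaches it, so n = 3.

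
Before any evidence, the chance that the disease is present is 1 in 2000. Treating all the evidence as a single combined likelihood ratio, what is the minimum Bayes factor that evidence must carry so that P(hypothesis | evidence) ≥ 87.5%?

13993

Prior odds = 0.0005/0.9995 = 1/1999.
Target odds = 0.875/0.125 = 7.
Required Bayes factor = 7 ÷ (1/1999) = 13993.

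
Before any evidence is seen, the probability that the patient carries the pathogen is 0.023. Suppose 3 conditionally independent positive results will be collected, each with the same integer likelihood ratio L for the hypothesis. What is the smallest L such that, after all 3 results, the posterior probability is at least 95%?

Prior odds = 0.023/0.977 = 23/977.
Target odds = 0.95/0.05 = 19.
Need L³ ≥ 19 ÷ (23/977) = 18563/23.
9³ = 729 < 18563/23 ≤ 1000 = 10³, so L = 10.

10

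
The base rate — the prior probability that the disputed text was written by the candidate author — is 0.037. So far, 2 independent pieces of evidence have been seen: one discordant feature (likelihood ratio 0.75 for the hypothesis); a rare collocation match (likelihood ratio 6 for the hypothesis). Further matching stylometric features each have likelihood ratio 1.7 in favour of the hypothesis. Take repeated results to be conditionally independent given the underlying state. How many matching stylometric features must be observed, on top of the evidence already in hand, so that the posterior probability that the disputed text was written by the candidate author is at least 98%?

11

Prior odds = 0.037/0.963 = 37/963.
Combined Bayes factor of the evidence already in hand = 0.75 × 6 = 4.5.
Odds after that evidence = (37/963) × 4.5 = 37/214.
Target odds = 0.98/0.02 = 49.
Need 1.7ⁿ ≥ 49 ÷ (37/214) = 10486/37.
1.7¹⁰ ≈201.599 falls short of 10486/37 but 1.7¹¹ ≈342.719 reaches it, so n = 11.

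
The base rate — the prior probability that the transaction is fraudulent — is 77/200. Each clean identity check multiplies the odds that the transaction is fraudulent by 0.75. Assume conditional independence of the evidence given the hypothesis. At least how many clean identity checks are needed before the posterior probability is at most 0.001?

Prior odds: 0.385 ÷ 0.615 = 77/123.
Likelihood ratio per clean identity check = 0.75.
Target odds: 0.001 ÷ 0.999 = 1/999.
Need (77/123) × 0.75ⁿ ≤ 1/999, i.e. 0.75ⁿ ≤ 41/25641.
0.75²² ≈0.00178381 is still above 41/25641 but 0.75²³ ≈0.00133786 is at or below it, so n = 23.

23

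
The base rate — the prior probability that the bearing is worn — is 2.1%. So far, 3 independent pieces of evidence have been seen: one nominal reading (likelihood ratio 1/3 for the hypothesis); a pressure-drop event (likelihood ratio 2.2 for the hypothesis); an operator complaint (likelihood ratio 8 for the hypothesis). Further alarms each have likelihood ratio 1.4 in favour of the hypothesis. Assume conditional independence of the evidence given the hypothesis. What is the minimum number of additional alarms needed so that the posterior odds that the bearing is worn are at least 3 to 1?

10

Prior odds = 0.021/0.979 = 21/979.
Combined Bayes factor of the evidence already in hand = (1/3) × 2.2 × 8 = 88/15.
Odds after that evidence = (21/979) × 88/15 = 56/445.
Target odds = 3.
Need 1.4ⁿ ≥ 3 ÷ (56/445) = 1335/56.
1.4⁹ = 40353607/1953125 falls short of 1335/56 but 1.4¹⁰ = 282475249/9765625 reaches it, so n = 10.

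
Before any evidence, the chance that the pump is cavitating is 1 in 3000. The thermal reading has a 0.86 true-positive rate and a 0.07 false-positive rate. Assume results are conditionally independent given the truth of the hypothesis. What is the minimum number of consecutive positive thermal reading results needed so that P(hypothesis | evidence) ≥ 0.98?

5

Prior odds: (1/3000) ÷ (2999/3000) = 1/2999.
Likelihood ratio of a positive result = 0.86/0.07 = 86/7.
Target posterior odds = 0.98/0.02 = 49.
Require (86/7)ⁿ ≥ 49 ÷ (1/2999) = 146951.
(86/7)⁴ = 54700816/2401 falls short of 146951 but (86/7)⁵ ≈279899 reaches it, so n = 5.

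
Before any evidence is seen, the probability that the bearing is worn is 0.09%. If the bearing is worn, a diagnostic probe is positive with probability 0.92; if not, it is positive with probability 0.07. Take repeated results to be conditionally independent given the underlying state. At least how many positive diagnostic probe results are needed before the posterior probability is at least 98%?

5

Prior odds: 0.0009 ÷ 0.9991 = 9/9991.
Likelihood ratio of a positive = 0.92/0.07 = 92/7.
Target odds: 0.98 ÷ 0.02 = 49.
Require (92/7)ⁿ ≥ 49 ÷ (9/9991) = 489559/9.
(92/7)⁴ = 71639296/2401 falls short of 489559/9 but (92/7)⁵ ≈392147 reaches it, so n = 5.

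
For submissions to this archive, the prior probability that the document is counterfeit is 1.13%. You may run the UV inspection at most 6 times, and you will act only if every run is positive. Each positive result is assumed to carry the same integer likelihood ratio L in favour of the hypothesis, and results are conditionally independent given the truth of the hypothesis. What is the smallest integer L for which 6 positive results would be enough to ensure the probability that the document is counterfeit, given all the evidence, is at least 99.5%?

6

Prior odds = 0.0113/0.9887 = 113/9887.
Target odds = 0.995/0.005 = 199.
Need L⁶ ≥ 199 ÷ (113/9887) = 1967513/113.
5⁶ = 15625 < 1967513/113 ≤ 46656 = 6⁶, so L = 6.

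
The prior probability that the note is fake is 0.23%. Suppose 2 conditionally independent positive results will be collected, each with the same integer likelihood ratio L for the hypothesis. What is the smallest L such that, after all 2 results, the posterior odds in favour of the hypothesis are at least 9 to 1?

63

Prior odds = 0.0023/0.9977 = 23/9977.
Target odds = 9.
Need L² ≥ 9 ÷ (23/9977) = 89793/23.
62² = 3844 < 89793/23 ≤ 3969 = 63², so L = 63.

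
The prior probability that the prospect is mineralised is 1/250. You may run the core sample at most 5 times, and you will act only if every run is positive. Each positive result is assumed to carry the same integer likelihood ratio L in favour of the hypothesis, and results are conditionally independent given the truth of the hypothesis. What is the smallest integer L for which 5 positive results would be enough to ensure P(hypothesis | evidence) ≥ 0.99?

Prior odds = 0.004/0.996 = 1/249.
Target odds = 0.99/0.01 = 99.
Need L⁵ ≥ 99 ÷ (1/249) = 24651.
7⁵ = 16807 < 24651 ≤ 32768 = 8⁵, so L = 8.

8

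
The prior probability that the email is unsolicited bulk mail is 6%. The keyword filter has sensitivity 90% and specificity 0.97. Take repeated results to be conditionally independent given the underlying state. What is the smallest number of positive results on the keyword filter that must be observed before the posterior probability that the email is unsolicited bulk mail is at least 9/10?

Prior odds: 0.06 ÷ 0.94 = 3/47.
False-positive rate = 1 − 0.97 = 0.03; likelihood ratio of a positive = 0.9/0.03 = 30.
Target posterior odds = 0.9/0.1 = 9.
Require 30ⁿ ≥ 9 ÷ (3/47) = 141.
30¹ = 30 falls short of 141 but 30² = 900 reaches it, so n = 2.

2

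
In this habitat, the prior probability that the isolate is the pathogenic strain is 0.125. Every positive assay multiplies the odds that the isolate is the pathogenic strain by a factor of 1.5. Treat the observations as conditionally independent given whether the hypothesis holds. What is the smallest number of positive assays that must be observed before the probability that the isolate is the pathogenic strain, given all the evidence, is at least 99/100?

Prior odds = 0.125/0.875 = 1/7.
Likelihood ratio per positive assay = 1.5.
Target odds: 0.99 ÷ 0.01 = 99.
Require 1.5ⁿ ≥ 99 ÷ (1/7) = 693.
1.5¹⁶ = 43046721/65536 falls short of 693 but 1.5¹⁷ = 129140163/131072 reaches it, so n = 17.

17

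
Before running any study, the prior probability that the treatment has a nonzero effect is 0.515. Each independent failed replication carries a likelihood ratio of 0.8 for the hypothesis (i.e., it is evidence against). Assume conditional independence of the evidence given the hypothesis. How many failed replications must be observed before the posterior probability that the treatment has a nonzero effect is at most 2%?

Prior odds = 0.515/0.485 = 103/97.
Likelihood ratio per failed replication = 0.8.
Target posterior odds = 0.02/0.98 = 1/49.
Need (103/97) × 0.8ⁿ ≤ 1/49, i.e. 0.8ⁿ ≤ 97/5047.
0.8¹⁷ ≈0.022518 is still above 97/5047 but 0.8¹⁸ ≈0.0180144 is at or below it, so n = 18.

18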